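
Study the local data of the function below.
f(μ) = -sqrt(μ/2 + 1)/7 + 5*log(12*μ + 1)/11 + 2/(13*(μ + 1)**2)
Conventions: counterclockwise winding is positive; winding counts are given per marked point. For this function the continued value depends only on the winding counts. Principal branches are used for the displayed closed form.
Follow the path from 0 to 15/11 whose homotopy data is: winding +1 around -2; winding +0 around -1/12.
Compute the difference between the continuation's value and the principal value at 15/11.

The rational part is single-valued and drops out of the difference; each branch term changes only by its own monodromy.
(-1/7)*sqrt(1 - μ/(-2)): winding +1 is odd, the square root flips sign, contributing -2*(-1/7)*sqrt(1 - (15/11)/(-2)) = -2*(-1/7)*sqrt(37/22) = (1/77)*sqrt(814).
(5/11)*log(1 - μ/(-1/12)): winding 0 around -1/12, so this term returns to its principal value, contribution 0.
Summing the contributions at μ = 15/11 gives (1/77)*sqrt(814).

Continued minus principal equals (1/77)*sqrt(814).


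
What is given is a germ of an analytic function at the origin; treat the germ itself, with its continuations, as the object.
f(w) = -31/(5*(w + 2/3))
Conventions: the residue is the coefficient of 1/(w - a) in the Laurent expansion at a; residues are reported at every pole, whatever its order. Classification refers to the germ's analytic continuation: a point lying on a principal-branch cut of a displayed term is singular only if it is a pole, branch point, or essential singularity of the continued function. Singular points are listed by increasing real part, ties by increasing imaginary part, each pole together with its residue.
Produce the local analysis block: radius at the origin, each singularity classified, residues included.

Radius of convergence at 0: 2/3.
At -2/3: a pole of order 1; residue -31/5.

Denominator factor (w + 2/3): pole of order 1 at -2/3, modulus 2/3.
The radius of convergence is the smallest modulus among the singular points: 2/3.
At the order-1 pole -2/3 set g(w) = (w - (-2/3))*f(w) = -31/5.
Simple pole: residue = g(a) at a = -2/3, which is -31/5.


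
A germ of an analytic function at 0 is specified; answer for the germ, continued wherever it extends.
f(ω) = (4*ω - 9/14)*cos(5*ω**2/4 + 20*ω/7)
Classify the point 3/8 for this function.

The point is a regular point.

There is no denominator, hence no pole anywhere.
The factor cos(5*ω**2/4 + 20*ω/7) is entire.
So the germ continues analytically to 3/8.


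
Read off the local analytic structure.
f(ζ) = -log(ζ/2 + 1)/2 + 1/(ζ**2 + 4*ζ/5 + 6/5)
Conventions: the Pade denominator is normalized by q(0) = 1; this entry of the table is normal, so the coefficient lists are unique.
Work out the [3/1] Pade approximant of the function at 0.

The Pade approximant has numerator coefficients [5/6, -23921/40944, -38939/81888, 192833/327552]; denominator coefficients [1, 5437/20472].

Taylor coefficients needed (expand at 0): a_0 = 5/6, a_1 = -29/36, a_2 = -113/432, a_3 = 853/1296, a_4 = -5437/31104.
Write the denominator as Q(ζ) = 1 + q1*ζ. Requiring Q*f - P = O(ζ^5) with deg P <= 3 kills the coefficients of ζ^4..ζ^4 in Q*f:
  ζ^4: a_4 + q1*a_3 = 0, i.e. -5437/31104 + (853/1296)*q1 = 0.
Solving this linear system: q1 = 5437/20472.
The numerator is Q*f truncated at degree 3: P0 = a_0 = 5/6; P1 = a_1 + q1*a_0 = -23921/40944; P2 = a_2 + q1*a_1 = -38939/81888; P3 = a_3 + q1*a_2 = 192833/327552.


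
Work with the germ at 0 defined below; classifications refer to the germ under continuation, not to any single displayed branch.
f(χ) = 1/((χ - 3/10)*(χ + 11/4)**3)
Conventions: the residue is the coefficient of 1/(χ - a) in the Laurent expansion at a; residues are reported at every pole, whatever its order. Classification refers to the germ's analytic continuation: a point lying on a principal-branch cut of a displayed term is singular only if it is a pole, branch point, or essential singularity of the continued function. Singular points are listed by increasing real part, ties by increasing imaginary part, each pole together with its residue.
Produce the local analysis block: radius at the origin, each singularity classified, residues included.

Radius of convergence at 0: 3/10.
At -11/4: a pole of order 3; residue -8000/226981.
At 3/10: a pole of order 1; residue 8000/226981.

Denominator factor (χ + 11/4)^3: pole of order 3 at -11/4, modulus 11/4.
Denominator factor (χ - 3/10): pole of order 1 at 3/10, modulus 3/10.
The radius of convergence is the smallest modulus among the singular points: 3/10.
At the order-3 pole -11/4 set g(χ) = (χ - (-11/4))^3*f(χ) = 1/(χ - 3/10).
Order-3 pole: residue = g''(a)/2; g''(-11/4) = -16000/226981, so the residue is -8000/226981.
At the order-1 pole 3/10 set g(χ) = (χ - (3/10))*f(χ) = (χ + 11/4)**(-3).
Simple pole: residue = g(a) at a = 3/10, which is 8000/226981.
List the singular points by increasing real part (a conjugate pair: the negative imaginary part first).


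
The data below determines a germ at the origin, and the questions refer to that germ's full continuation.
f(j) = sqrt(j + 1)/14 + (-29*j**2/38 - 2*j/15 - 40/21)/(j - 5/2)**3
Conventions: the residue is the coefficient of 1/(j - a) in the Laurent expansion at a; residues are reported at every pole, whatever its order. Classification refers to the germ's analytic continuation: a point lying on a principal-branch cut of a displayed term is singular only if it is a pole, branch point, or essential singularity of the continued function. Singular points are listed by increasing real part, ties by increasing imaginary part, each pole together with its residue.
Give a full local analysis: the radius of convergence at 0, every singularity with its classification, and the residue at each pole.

Denominator factor (j - 5/2)^3: pole of order 3 at 5/2, modulus 5/2.
Branch term (1/14)*sqrt(1 - j/(-1)): its argument vanishes at j = -1, a square-root branch point, modulus 1.
The radius of convergence is the smallest modulus among the singular points: 1.
The branch term is analytic at 5/2 and contributes nothing to the residue; only the rational part matters.
At the order-3 pole 5/2 set g(j) = (j - (5/2))^3*(rational part) = -29*j**2/38 - 2*j/15 - 40/21.
Order-3 pole: residue = g''(a)/2; g''(5/2) = -29/19, so the residue is -29/38.
List the singular points by increasing real part (a conjugate pair: the negative imaginary part first).

Radius of convergence at 0: 1.
At -1: an algebraic (square-root) branch point.
At 5/2: a pole of order 3; residue -29/38.


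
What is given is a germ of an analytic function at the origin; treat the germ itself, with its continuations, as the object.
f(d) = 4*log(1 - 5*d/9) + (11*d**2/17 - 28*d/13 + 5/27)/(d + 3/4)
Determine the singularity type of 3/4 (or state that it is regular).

Denominator factors: d + 3/4 = 3/2 at d = 3/4 — none vanishes.
Branch term log(1 - d/(9/5)): argument at 3/4 is 7/12, nonzero, so 3/4 is not its branch point (a point on a principal cut is still regular for the continued germ).
So the germ continues analytically to 3/4.

The point is a regular point.


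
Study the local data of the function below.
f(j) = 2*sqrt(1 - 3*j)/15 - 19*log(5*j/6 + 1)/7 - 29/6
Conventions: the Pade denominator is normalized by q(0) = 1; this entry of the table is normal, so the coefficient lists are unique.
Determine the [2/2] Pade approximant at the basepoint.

The Pade approximant has numerator coefficients [-47/10, 118959444/162025339, 43086514495/8749368306]; denominator coefficients [1, -47220401/69439431, -1307308141/2499819516].

Taylor coefficients needed (expand at 0): a_0 = -47/10, a_1 = -517/210, a_2 = 1997/2520, a_3 = -8489/11340, a_4 = -1717/18144.
Write the denominator as Q(j) = 1 + q1*j + q2*j^2. Requiring Q*f - P = O(j^5) with deg P <= 2 kills the coefficients of j^3..j^4 in Q*f:
  j^3: a_3 + q1*a_2 + q2*a_1 = 0, i.e. -8489/11340 + (1997/2520)*q1 + (-517/210)*q2 = 0.
  j^4: a_4 + q1*a_3 + q2*a_2 = 0, i.e. -1717/18144 + (-8489/11340)*q1 + (1997/2520)*q2 = 0.
Solving this linear system: q1 = -47220401/69439431, q2 = -1307308141/2499819516.
The numerator is Q*f truncated at degree 2: P0 = a_0 = -47/10; P1 = a_1 + q1*a_0 = 118959444/162025339; P2 = a_2 + q1*a_1 + q2*a_0 = 43086514495/8749368306.


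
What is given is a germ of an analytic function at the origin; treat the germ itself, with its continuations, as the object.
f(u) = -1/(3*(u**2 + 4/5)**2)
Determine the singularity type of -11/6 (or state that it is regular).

Denominator factors: u**2 + 4/5 = 749/180 at u = -11/6 — none vanishes.
So the germ continues analytically to -11/6.

The point is a regular point.


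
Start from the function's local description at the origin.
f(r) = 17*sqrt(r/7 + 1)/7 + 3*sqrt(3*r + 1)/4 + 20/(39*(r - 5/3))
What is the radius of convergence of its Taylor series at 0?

Denominator factor (r - 5/3): pole of order 1 at 5/3, modulus 5/3.
Branch term (17/7)*sqrt(1 - r/(-7)): its argument vanishes at r = -7, a square-root branch point, modulus 7.
Branch term (3/4)*sqrt(1 - r/(-1/3)): its argument vanishes at r = -1/3, a square-root branch point, modulus 1/3.
The radius of convergence is the smallest modulus among the singular points: 1/3.

The radius of convergence is 1/3.


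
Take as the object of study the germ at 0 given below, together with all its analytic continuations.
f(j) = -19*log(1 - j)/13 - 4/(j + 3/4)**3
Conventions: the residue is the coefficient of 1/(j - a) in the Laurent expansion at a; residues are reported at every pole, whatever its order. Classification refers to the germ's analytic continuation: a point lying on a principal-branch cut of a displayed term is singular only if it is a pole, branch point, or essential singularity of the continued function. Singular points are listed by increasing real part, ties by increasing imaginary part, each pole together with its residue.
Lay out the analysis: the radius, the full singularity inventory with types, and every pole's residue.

Radius of convergence at 0: 3/4.
At -3/4: a pole of order 3; residue 0.
At 1: a logarithmic branch point.

Denominator factor (j + 3/4)^3: pole of order 3 at -3/4, modulus 3/4.
Branch term (-19/13)*log(1 - j/(1)): its argument vanishes at j = 1, a logarithmic branch point, modulus 1.
The radius of convergence is the smallest modulus among the singular points: 3/4.
The branch term is analytic at -3/4 and contributes nothing to the residue; only the rational part matters.
At the order-3 pole -3/4 set g(j) = (j - (-3/4))^3*(rational part) = -4.
Order-3 pole: residue = g''(a)/2; g''(-3/4) = 0, so the residue is 0.
List the singular points by increasing real part (a conjugate pair: the negative imaginary part first).


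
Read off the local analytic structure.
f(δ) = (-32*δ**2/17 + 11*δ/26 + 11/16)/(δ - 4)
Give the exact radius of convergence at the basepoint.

The radius of convergence is 4.

Denominator factor (δ - 4): pole of order 1 at 4, modulus 4.
The radius of convergence is the smallest modulus among the singular points: 4.


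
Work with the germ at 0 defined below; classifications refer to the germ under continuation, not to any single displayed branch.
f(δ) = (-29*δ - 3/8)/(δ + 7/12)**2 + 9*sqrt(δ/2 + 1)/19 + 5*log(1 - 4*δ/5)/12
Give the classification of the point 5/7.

Denominator factors: δ + 7/12 = 109/84 at δ = 5/7 — none vanishes.
Branch term sqrt(1 - δ/(-2)): argument at 5/7 is 19/14, nonzero, so 5/7 is not its branch point (a point on a principal cut is still regular for the continued germ).
Branch term log(1 - δ/(5/4)): argument at 5/7 is 3/7, nonzero, so 5/7 is not its branch point (a point on a principal cut is still regular for the continued germ).
So the germ continues analytically to 5/7.

The point is a regular point.


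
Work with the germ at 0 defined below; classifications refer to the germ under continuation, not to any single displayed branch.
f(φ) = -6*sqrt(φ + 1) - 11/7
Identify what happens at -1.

The point is an algebraic (square-root) branch point.

The term (-6)*sqrt(1 - φ/(-1)) has argument 1 - -1/(-1) = 0 at -1: a square-root (algebraic, two-sheeted) branch point; the remaining terms are analytic or single-valued there.


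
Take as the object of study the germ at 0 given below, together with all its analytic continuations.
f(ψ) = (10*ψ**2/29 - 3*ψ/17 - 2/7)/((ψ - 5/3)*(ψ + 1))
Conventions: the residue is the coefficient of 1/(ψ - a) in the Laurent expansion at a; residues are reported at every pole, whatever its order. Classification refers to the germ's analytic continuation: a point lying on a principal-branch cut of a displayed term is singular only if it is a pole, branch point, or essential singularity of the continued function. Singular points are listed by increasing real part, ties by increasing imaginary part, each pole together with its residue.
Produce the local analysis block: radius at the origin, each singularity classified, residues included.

Radius of convergence at 0: 1.
At -1: a pole of order 1; residue -2439/27608.
At 5/3: a pole of order 1; residue 11741/82824.

Denominator factor (ψ - 5/3): pole of order 1 at 5/3, modulus 5/3.
Denominator factor (ψ + 1): pole of order 1 at -1, modulus 1.
The radius of convergence is the smallest modulus among the singular points: 1.
At the order-1 pole -1 set g(ψ) = (ψ - (-1))*f(ψ) = (10*ψ**2/29 - 3*ψ/17 - 2/7)/(ψ - 5/3).
Simple pole: residue = g(a) at a = -1, which is -2439/27608.
At the order-1 pole 5/3 set g(ψ) = (ψ - (5/3))*f(ψ) = (10*ψ**2/29 - 3*ψ/17 - 2/7)/(ψ + 1).
Simple pole: residue = g(a) at a = 5/3, which is 11741/82824.
List the singular points by increasing real part (a conjugate pair: the negative imaginary part first).


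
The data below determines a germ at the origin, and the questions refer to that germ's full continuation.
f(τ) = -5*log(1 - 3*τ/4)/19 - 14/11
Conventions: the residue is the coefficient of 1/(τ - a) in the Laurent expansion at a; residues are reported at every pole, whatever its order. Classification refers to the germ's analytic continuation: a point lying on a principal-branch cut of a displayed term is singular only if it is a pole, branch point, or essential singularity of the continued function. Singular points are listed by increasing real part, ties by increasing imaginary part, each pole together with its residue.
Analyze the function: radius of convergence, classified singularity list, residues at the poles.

Branch term (-5/19)*log(1 - τ/(4/3)): its argument vanishes at τ = 4/3, a logarithmic branch point, modulus 4/3.
The radius of convergence is the smallest modulus among the singular points: 4/3.

Radius of convergence at 0: 4/3.
At 4/3: a logarithmic branch point.


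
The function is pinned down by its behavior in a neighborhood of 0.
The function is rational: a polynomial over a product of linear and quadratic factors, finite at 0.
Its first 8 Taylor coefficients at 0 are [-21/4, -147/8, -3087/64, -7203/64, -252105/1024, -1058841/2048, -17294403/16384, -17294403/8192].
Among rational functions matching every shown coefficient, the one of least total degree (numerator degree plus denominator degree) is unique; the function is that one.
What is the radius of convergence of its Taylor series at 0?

No rational of total degree below 2 reproduces all 8 coefficients; solving the [0/2] Pade equations on them gives f(θ) = -12/(7*(θ - 4/7)**2), whose expansion matches every shown term.
Denominator factor (θ - 4/7)^2: pole of order 2 at 4/7, modulus 4/7.
The radius of convergence is the smallest modulus among the singular points: 4/7.

The radius of convergence is 4/7.


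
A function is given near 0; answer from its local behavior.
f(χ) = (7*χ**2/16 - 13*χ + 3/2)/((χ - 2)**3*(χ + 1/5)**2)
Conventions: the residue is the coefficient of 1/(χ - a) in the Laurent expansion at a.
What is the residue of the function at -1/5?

The residue is 166325/234256.

At the order-2 pole -1/5 set g(χ) = (χ - (-1/5))^2*f(χ) = (7*χ**2/16 - 13*χ + 3/2)/(χ - 2)**3.
Order-2 pole: residue = g'(a); g'(-1/5) = 166325/234256, so the residue is 166325/234256.


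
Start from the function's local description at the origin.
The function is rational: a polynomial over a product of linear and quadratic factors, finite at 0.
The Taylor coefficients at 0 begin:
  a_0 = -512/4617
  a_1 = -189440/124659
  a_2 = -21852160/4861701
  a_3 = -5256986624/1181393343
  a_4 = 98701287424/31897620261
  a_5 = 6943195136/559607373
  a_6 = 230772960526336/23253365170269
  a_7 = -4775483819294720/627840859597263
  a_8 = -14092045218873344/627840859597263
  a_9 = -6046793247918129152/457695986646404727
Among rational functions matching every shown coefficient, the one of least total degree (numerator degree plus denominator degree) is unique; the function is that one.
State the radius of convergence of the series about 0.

No rational of total degree below 8 reproduces all 10 coefficients; solving the [2/6] Pade equations on them gives f(j) = (-24*j**2/13 - 16*j/9 - 3/19)/(j**2 - 11*j/12 + 9/8)**3, whose expansion matches every shown term.
Denominator factor (j**2 - 11*j/12 + 9/8)^3: discriminant -527/144, complex-conjugate roots (11/24) + ((1/24)*sqrt(527))*i and (11/24) - ((1/24)*sqrt(527))*i; poles of order 3, moduli (3/4)*sqrt(2) and (3/4)*sqrt(2).
The radius of convergence is the smallest modulus among the singular points: (3/4)*sqrt(2).

The radius of convergence is (3/4)*sqrt(2).


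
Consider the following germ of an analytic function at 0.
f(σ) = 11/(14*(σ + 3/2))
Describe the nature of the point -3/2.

The denominator factor σ + 3/2 vanishes at -3/2 and appears to the power 1; the numerator there equals 11/14, nonzero, and no other factor vanishes.
Hence a pole whose order is the multiplicity, 1.

The point is a pole of order 1.


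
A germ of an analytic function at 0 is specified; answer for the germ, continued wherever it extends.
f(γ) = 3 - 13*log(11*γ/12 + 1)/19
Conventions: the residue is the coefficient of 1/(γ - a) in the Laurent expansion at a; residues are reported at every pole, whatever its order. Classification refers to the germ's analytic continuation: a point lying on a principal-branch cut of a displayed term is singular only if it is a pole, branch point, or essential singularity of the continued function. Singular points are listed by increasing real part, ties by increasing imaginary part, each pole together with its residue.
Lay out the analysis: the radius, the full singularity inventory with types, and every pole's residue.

Radius of convergence at 0: 12/11.
At -12/11: a logarithmic branch point.

Branch term (-13/19)*log(1 - γ/(-12/11)): its argument vanishes at γ = -12/11, a logarithmic branch point, modulus 12/11.
The radius of convergence is the smallest modulus among the singular points: 12/11.


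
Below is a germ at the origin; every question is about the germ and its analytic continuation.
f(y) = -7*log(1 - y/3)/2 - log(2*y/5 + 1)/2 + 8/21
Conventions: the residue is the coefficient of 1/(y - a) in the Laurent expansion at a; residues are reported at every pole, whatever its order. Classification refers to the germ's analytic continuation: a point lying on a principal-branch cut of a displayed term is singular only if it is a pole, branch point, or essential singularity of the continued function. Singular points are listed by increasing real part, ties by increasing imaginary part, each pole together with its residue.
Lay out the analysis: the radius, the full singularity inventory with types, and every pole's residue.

Branch term (-1/2)*log(1 - y/(-5/2)): its argument vanishes at y = -5/2, a logarithmic branch point, modulus 5/2.
Branch term (-7/2)*log(1 - y/(3)): its argument vanishes at y = 3, a logarithmic branch point, modulus 3.
The radius of convergence is the smallest modulus among the singular points: 5/2.
List the singular points by increasing real part (a conjugate pair: the negative imaginary part first).

Radius of convergence at 0: 5/2.
At -5/2: a logarithmic branch point.
At 3: a logarithmic branch point.


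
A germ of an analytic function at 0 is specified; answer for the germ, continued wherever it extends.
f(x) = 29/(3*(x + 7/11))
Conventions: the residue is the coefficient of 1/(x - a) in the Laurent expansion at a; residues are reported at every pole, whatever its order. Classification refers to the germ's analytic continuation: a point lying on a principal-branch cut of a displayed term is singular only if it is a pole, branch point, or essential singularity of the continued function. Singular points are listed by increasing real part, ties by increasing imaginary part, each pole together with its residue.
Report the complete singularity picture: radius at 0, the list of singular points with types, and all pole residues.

Denominator factor (x + 7/11): pole of order 1 at -7/11, modulus 7/11.
The radius of convergence is the smallest modulus among the singular points: 7/11.
At the order-1 pole -7/11 set g(x) = (x - (-7/11))*f(x) = 29/3.
Simple pole: residue = g(a) at a = -7/11, which is 29/3.

Radius of convergence at 0: 7/11.
At -7/11: a pole of order 1; residue 29/3.


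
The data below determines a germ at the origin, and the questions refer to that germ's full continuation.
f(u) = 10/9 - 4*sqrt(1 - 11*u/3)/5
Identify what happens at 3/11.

The term (-4/5)*sqrt(1 - u/(3/11)) has argument 1 - 3/11/(3/11) = 0 at 3/11: a square-root (algebraic, two-sheeted) branch point; the remaining terms are analytic or single-valued there.

The point is an algebraic (square-root) branch point.


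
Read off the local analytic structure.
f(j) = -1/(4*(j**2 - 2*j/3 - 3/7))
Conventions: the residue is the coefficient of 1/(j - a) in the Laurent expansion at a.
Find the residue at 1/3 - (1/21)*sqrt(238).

The factor j**2 - 2*j/3 - 3/7 splits as (j - a)(j - a') with a = 1/3 - (1/21)*sqrt(238), a' = 1/3 + (1/21)*sqrt(238). At the order-1 pole a set g(j) = (j - a)*f(j) = [-1/4] / (j - a').
Simple pole: residue = g(a) at a = 1/3 - (1/21)*sqrt(238), which is (3/272)*sqrt(238).

The residue is (3/272)*sqrt(238).


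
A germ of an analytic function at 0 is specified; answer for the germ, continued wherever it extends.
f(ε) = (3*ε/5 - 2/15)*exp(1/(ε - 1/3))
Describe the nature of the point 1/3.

The point is an essential singularity.

The exponent 1/(ε - (1/3)) has a pole at 1/3, so exp(1/(ε - (1/3))) takes every nonzero value near it: an essential singularity (not a pole of any order).


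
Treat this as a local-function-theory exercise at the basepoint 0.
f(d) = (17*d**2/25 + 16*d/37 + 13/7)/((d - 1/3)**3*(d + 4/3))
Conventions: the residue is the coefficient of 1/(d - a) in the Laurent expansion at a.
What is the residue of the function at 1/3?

The residue is 435219/809375.

At the order-3 pole 1/3 set g(d) = (d - (1/3))^3*f(d) = (17*d**2/25 + 16*d/37 + 13/7)/(d + 4/3).
Order-3 pole: residue = g''(a)/2; g''(1/3) = 870438/809375, so the residue is 435219/809375.


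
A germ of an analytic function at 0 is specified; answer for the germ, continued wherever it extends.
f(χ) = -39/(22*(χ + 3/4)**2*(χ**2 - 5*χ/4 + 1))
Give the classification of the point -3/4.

The denominator factor χ + 3/4 vanishes at -3/4 and appears to the power 2; the numerator there equals -39/22, nonzero, and no other factor vanishes.
Hence a pole whose order is the multiplicity, 2.

The point is a pole of order 2.


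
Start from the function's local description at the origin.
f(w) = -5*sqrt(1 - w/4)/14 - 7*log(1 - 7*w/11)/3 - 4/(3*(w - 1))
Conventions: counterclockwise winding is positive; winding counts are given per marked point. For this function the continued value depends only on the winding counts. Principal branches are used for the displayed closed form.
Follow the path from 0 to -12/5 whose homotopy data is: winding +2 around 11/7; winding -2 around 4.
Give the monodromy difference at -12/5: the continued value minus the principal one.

Continued minus principal equals -(28/3)*pi*i.

The rational part is single-valued and drops out of the difference; each branch term changes only by its own monodromy.
(-5/14)*sqrt(1 - w/(4)): winding -2 is even, the square root returns to the same sheet, contribution 0.
(-7/3)*log(1 - w/(11/7)): each positive loop around 11/7 adds 2*pi*i to the log, so winding +2 contributes (-7/3)*(2)*2*pi*i = -(28/3)*pi*i.
Summing the contributions at w = -12/5 gives -(28/3)*pi*i.


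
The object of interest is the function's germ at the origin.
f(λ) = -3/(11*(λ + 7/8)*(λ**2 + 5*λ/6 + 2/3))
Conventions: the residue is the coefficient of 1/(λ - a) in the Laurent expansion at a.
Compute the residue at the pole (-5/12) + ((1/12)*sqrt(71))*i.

The factor λ**2 + 5*λ/6 + 2/3 splits as (λ - a)(λ - a') with a = (-5/12) + ((1/12)*sqrt(71))*i, a' = (-5/12) - ((1/12)*sqrt(71))*i. At the order-1 pole a set g(λ) = (λ - a)*f(λ) = [-3/(11*(λ + 7/8))] / (λ - a').
Simple pole: residue = g(a) at a = (-5/12) + ((1/12)*sqrt(71))*i, which is (32/165) + ((16/1065)*sqrt(71))*i.

The residue is (32/165) + ((16/1065)*sqrt(71))*i.


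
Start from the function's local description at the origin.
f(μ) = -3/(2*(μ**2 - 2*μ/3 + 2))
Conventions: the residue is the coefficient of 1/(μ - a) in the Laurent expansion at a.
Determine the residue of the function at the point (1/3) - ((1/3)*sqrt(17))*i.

The residue is -((9/68)*sqrt(17))*i.

The factor μ**2 - 2*μ/3 + 2 splits as (μ - a)(μ - a') with a = (1/3) - ((1/3)*sqrt(17))*i, a' = (1/3) + ((1/3)*sqrt(17))*i. At the order-1 pole a set g(μ) = (μ - a)*f(μ) = [-3/2] / (μ - a').
Simple pole: residue = g(a) at a = (1/3) - ((1/3)*sqrt(17))*i, which is -((9/68)*sqrt(17))*i.


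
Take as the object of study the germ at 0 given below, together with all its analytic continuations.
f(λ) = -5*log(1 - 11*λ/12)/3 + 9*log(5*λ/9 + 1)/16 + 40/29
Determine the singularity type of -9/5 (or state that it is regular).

The point is a logarithmic branch point.

The term (9/16)*log(1 - λ/(-9/5)) has argument 1 - -9/5/(-9/5) = 0 at -9/5: a logarithmic (infinitely-sheeted) branch point; the remaining terms are analytic or single-valued there.


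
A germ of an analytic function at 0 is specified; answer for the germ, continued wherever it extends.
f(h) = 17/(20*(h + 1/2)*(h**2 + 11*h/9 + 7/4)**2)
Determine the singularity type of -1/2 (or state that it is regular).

The point is a pole of order 1.

The denominator factor h + 1/2 vanishes at -1/2 and appears to the power 1; the numerator there equals 17/20, nonzero, and no other factor vanishes.
Hence a pole whose order is the multiplicity, 1.


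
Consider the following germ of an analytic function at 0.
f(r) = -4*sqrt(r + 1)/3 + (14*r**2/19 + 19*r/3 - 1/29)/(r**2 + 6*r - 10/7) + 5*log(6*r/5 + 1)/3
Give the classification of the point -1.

The point is an algebraic (square-root) branch point.

The term (-4/3)*sqrt(1 - r/(-1)) has argument 1 - -1/(-1) = 0 at -1: a square-root (algebraic, two-sheeted) branch point; the remaining terms are analytic or single-valued there.


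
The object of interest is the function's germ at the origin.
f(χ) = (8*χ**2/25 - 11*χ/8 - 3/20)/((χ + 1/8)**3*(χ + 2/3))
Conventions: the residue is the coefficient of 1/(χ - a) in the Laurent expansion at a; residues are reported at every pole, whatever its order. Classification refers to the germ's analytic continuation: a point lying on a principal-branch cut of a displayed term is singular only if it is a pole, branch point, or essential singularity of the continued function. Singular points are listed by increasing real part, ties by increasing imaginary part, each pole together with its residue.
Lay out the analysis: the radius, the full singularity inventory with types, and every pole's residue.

Denominator factor (χ + 2/3): pole of order 1 at -2/3, modulus 2/3.
Denominator factor (χ + 1/8)^3: pole of order 3 at -1/8, modulus 1/8.
The radius of convergence is the smallest modulus among the singular points: 1/8.
At the order-1 pole -2/3 set g(χ) = (χ - (-2/3))*f(χ) = (8*χ**2/25 - 11*χ/8 - 3/20)/(χ + 1/8)**3.
Simple pole: residue = g(a) at a = -2/3, which is -314112/54925.
At the order-3 pole -1/8 set g(χ) = (χ - (-1/8))^3*f(χ) = (8*χ**2/25 - 11*χ/8 - 3/20)/(χ + 2/3).
Order-3 pole: residue = g''(a)/2; g''(-1/8) = 628224/54925, so the residue is 314112/54925.
List the singular points by increasing real part (a conjugate pair: the negative imaginary part first).

Radius of convergence at 0: 1/8.
At -2/3: a pole of order 1; residue -314112/54925.
At -1/8: a pole of order 3; residue 314112/54925.


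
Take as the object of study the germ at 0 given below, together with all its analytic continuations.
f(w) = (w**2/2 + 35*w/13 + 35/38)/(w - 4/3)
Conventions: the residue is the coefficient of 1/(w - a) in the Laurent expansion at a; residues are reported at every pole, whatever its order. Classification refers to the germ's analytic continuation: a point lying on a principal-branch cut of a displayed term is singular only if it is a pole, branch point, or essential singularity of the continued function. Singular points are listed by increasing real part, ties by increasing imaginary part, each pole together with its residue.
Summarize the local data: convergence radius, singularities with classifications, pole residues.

Radius of convergence at 0: 4/3.
At 4/3: a pole of order 1; residue 24007/4446.

Denominator factor (w - 4/3): pole of order 1 at 4/3, modulus 4/3.
The radius of convergence is the smallest modulus among the singular points: 4/3.
At the order-1 pole 4/3 set g(w) = (w - (4/3))*f(w) = w**2/2 + 35*w/13 + 35/38.
Simple pole: residue = g(a) at a = 4/3, which is 24007/4446.


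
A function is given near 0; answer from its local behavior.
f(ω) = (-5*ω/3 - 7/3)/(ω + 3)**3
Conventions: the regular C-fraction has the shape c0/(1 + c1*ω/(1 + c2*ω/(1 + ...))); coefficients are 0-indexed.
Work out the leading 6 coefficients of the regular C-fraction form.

Taylor coefficients (expand at 0): a_0 = -7/81, a_1 = 2/81, a_2 = 1/243, a_3 = -20/2187, a_4 = 5/729, a_5 = -26/6561.
c0 = a_0 = -7/81. Peel one level at a time: if S = 1 + c*ω/S' with S'(0) = 1, then c is the ω-coefficient of S and S' = c*ω/(S - 1).
S_1 = c0/f = 1 + (2/7)*ω + (19/147)*ω^2 + ...; c1 = 2/7.
S_2 = c1*ω/(S_1 - 1) = 1 + (-19/42)*ω + (43/108)*ω^2 + ...; c2 = -19/42.
S_3 = c2*ω/(S_2 - 1) = 1 + (301/342)*ω + (-3584/29241)*ω^2 + ...; c3 = 301/342.
S_4 = c3*ω/(S_3 - 1) = 1 + (1024/7353)*ω + (-1024/49923)*ω^2 + ...; c4 = 1024/7353.
S_5 = c4*ω/(S_4 - 1) = 1 + (19/129)*ω + ...; c5 = 19/129.

The regular C-fraction coefficients are [-7/81, 2/7, -19/42, 301/342, 1024/7353, 19/129].


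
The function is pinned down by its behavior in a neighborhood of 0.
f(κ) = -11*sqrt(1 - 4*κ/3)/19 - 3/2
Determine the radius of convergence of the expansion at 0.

Branch term (-11/19)*sqrt(1 - κ/(3/4)): its argument vanishes at κ = 3/4, a square-root branch point, modulus 3/4.
The radius of convergence is the smallest modulus among the singular points: 3/4.

The radius of convergence is 3/4.


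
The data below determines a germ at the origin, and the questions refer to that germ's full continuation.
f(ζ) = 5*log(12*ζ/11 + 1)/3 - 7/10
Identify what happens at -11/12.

The term (5/3)*log(1 - ζ/(-11/12)) has argument 1 - -11/12/(-11/12) = 0 at -11/12: a logarithmic (infinitely-sheeted) branch point; the remaining terms are analytic or single-valued there.

The point is a logarithmic branch point.


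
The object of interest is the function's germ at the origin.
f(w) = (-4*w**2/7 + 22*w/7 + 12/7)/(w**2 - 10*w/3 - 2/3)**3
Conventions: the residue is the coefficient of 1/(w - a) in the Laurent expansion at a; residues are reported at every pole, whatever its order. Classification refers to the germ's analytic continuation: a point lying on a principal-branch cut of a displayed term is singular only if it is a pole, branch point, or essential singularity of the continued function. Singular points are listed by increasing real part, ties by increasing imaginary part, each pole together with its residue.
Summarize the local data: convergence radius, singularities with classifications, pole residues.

Radius of convergence at 0: -5/3 + (1/3)*sqrt(31).
At 5/3 - (1/3)*sqrt(31): a pole of order 3; residue -(15363/1668296)*sqrt(31).
At 5/3 + (1/3)*sqrt(31): a pole of order 3; residue (15363/1668296)*sqrt(31).


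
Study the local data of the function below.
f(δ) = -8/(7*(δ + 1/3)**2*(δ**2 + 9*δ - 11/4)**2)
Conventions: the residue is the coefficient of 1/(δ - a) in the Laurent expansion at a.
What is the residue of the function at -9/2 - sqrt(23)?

The factor δ**2 + 9*δ - 11/4 splits as (δ - a)(δ - a') with a = -9/2 - sqrt(23), a' = -9/2 + sqrt(23). At the order-2 pole a set g(δ) = (δ - a)^2*f(δ) = [-8/(7*(δ + 1/3)**2)] / (δ - a')^2.
Order-2 pole: residue = g'(a); g'(-9/2 - sqrt(23)) = 3110400/58557989 - (343521144/30977176181)*sqrt(23), so the residue is 3110400/58557989 - (343521144/30977176181)*sqrt(23).

The residue is 3110400/58557989 - (343521144/30977176181)*sqrt(23).


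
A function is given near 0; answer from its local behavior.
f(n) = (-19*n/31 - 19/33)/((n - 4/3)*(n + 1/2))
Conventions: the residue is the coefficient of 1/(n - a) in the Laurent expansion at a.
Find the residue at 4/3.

The residue is -2850/3751.

At the order-1 pole 4/3 set g(n) = (n - (4/3))*f(n) = (-19*n/31 - 19/33)/(n + 1/2).
Simple pole: residue = g(a) at a = 4/3, which is -2850/3751.


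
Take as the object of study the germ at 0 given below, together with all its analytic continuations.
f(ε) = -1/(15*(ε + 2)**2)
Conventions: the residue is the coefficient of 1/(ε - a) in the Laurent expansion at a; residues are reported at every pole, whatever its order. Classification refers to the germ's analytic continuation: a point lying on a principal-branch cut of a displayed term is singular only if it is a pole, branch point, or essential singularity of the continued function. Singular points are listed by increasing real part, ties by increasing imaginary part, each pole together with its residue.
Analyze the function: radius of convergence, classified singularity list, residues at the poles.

Radius of convergence at 0: 2.
At -2: a pole of order 2; residue 0.

Denominator factor (ε + 2)^2: pole of order 2 at -2, modulus 2.
The radius of convergence is the smallest modulus among the singular points: 2.
At the order-2 pole -2 set g(ε) = (ε - (-2))^2*f(ε) = -1/15.
Order-2 pole: residue = g'(a); g'(-2) = 0, so the residue is 0.


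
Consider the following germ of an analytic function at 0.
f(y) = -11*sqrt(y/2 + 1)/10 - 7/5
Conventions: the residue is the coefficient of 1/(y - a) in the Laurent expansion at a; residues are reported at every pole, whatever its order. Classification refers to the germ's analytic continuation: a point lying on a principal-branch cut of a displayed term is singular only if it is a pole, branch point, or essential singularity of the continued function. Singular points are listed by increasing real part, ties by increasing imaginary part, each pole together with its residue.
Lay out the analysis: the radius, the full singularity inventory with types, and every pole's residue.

Radius of convergence at 0: 2.
At -2: an algebraic (square-root) branch point.

Branch term (-11/10)*sqrt(1 - y/(-2)): its argument vanishes at y = -2, a square-root branch point, modulus 2.
The radius of convergence is the smallest modulus among the singular points: 2.


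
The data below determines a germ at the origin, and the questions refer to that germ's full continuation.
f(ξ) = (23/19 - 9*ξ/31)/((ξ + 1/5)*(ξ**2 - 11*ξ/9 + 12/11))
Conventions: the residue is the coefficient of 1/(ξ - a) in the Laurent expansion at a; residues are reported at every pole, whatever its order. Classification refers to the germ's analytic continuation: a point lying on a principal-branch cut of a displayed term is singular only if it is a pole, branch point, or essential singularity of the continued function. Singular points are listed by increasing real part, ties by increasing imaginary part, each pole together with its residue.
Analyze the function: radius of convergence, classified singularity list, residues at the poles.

Radius of convergence at 0: 1/5.
At -1/5: a pole of order 1; residue 462330/501239.
At (11/18) - ((1/198)*sqrt(28127))*i: a pole of order 1; residue (-231165/501239) + ((2065320/1281668123)*sqrt(28127))*i.
At (11/18) + ((1/198)*sqrt(28127))*i: a pole of order 1; residue (-231165/501239) - ((2065320/1281668123)*sqrt(28127))*i.


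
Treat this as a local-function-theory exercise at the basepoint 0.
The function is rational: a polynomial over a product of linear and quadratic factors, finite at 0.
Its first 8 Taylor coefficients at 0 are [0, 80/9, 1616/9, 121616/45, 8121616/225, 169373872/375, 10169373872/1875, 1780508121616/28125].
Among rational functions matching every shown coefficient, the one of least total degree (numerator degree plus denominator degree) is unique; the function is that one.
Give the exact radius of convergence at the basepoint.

No rational of total degree below 4 reproduces all 8 coefficients; solving the [1/3] Pade equations on them gives f(ρ) = -4*ρ/(9*(ρ - 5)*(ρ - 1/10)**2), whose expansion matches every shown term.
Denominator factor (ρ - 5): pole of order 1 at 5, modulus 5.
Denominator factor (ρ - 1/10)^2: pole of order 2 at 1/10, modulus 1/10.
The radius of convergence is the smallest modulus among the singular points: 1/10.

The radius of convergence is 1/10.


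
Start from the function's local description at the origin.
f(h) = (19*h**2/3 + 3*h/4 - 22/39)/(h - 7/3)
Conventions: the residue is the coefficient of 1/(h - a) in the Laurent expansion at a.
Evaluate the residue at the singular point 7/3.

The residue is 50077/1404.

At the order-1 pole 7/3 set g(h) = (h - (7/3))*f(h) = 19*h**2/3 + 3*h/4 - 22/39.
Simple pole: residue = g(a) at a = 7/3, which is 50077/1404.


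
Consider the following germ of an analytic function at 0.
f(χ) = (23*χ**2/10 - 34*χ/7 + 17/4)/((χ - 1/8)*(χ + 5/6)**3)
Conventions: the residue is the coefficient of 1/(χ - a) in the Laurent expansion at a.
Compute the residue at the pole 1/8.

At the order-1 pole 1/8 set g(χ) = (χ - (1/8))*f(χ) = (23*χ**2/10 - 34*χ/7 + 17/4)/(χ + 5/6)**3.
Simple pole: residue = g(a) at a = 1/8, which is 1779948/425845.

The residue is 1779948/425845.


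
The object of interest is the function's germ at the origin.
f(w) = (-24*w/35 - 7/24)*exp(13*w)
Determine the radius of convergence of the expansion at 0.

The radius of convergence is infinite.

The factor exp(13*w) is entire and contributes no finite singular point.
The polynomial part has no poles.
No finite singular points: the Taylor series at 0 converges everywhere.


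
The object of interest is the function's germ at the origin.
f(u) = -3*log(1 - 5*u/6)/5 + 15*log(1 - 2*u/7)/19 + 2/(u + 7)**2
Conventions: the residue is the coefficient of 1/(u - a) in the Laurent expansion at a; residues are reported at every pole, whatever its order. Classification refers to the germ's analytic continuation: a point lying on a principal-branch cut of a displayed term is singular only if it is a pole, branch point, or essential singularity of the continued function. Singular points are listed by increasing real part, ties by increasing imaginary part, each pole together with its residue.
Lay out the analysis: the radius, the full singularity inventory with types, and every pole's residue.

Radius of convergence at 0: 6/5.
At -7: a pole of order 2; residue 0.
At 6/5: a logarithmic branch point.
At 7/2: a logarithmic branch point.

Denominator factor (u + 7)^2: pole of order 2 at -7, modulus 7.
Branch term (15/19)*log(1 - u/(7/2)): its argument vanishes at u = 7/2, a logarithmic branch point, modulus 7/2.
Branch term (-3/5)*log(1 - u/(6/5)): its argument vanishes at u = 6/5, a logarithmic branch point, modulus 6/5.
The radius of convergence is the smallest modulus among the singular points: 6/5.
The branch terms are analytic at -7 and contribute nothing to the residue; only the rational part matters.
At the order-2 pole -7 set g(u) = (u - (-7))^2*(rational part) = 2.
Order-2 pole: residue = g'(a); g'(-7) = 0, so the residue is 0.
List the singular points by increasing real part (a conjugate pair: the negative imaginary part first).
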